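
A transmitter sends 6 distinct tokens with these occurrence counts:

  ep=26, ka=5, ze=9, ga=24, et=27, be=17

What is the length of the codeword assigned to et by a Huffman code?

2

Repeatedly merge the two smallest:
combine ka(5), ze(9) → 14
combine 14, be(17) → 31
combine ga(24), ep(26) → 50
combine et(27), 31 → 58
combine 50, 58 → 108
et sits 2 levels below the root, so its codeword is 2 bits.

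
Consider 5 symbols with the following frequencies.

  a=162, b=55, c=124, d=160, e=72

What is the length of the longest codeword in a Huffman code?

Merge the two lowest-weight nodes at each step:
b(55) + e(72) → 127
c(124) + 127 → 251
d(160) + a(162) → 322
251 + 322 → 573
The rarest symbols sit at the bottom; the longest codeword is 3 bits.

3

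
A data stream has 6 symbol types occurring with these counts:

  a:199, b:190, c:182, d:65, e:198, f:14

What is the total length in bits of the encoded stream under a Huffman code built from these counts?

2036

Build the Huffman tree bottom-up:
f(14) + d(65) → 79
79 + c(182) → 261
b(190) + e(198) → 388
a(199) + 261 → 460
388 + 460 → 848
The encoded length is the sum of every internal node's weight: 79 + 261 + 388 + 460 + 848 = 2036 bits.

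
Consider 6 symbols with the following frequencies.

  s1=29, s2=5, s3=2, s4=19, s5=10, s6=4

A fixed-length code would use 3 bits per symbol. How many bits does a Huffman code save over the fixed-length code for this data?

60

Fixed-length: 3 bits × 69 symbols = 207 bits.
Huffman merges:
merge s3(2) and s6(4): 6
merge s2(5) and 6: 11
merge s5(10) and 11: 21
merge s4(19) and 21: 40
merge s1(29) and 40: 69
Huffman total = 6 + 11 + 21 + 40 + 69 = 147 bits.
Saving = 207 − 147 = 60 bits.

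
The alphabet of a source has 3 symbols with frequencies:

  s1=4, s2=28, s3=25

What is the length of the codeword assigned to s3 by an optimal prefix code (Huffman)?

2

Repeatedly merge the two smallest:
combine s1(4), s3(25) → 29
combine s2(28), 29 → 57
s3 sits 2 levels below the root, so its codeword is 2 bits.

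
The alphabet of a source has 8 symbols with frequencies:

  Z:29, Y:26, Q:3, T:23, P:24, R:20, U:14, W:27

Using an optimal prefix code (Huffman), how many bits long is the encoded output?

486

Greedily combine the two least-frequent nodes:
Q(3) + U(14) → 17
17 + R(20) → 37
T(23) + P(24) → 47
Y(26) + W(27) → 53
Z(29) + 37 → 66
47 + 53 → 100
66 + 100 → 166
Total encoded bits = sum of merged weights = 17 + 37 + 47 + 53 + 66 + 100 + 166 = 486.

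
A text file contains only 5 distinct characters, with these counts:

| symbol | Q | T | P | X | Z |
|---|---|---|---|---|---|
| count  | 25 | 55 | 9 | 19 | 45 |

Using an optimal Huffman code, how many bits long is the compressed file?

332

Merge the two smallest weights repeatedly:
merge P(9) and X(19): 28
merge Q(25) and 28: 53
merge Z(45) and 53: 98
merge T(55) and 98: 153
Each symbol's bit-cost is frequency × depth; summing gives 332 bits (equivalently 28 + 53 + 98 + 153).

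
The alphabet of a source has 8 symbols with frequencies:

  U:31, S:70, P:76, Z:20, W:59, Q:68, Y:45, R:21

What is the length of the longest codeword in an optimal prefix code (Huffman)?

Merge the two lowest-weight nodes at each step:
combine Z(20), R(21) → 41
combine U(31), 41 → 72
combine Y(45), W(59) → 104
combine Q(68), S(70) → 138
combine 72, P(76) → 148
combine 104, 138 → 242
combine 148, 242 → 390
Maximum depth reached is 4.

4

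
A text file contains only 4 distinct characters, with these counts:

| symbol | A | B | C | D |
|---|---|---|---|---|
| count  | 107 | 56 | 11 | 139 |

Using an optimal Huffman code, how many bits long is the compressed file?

Merge the two smallest weights repeatedly:
combine C(11), B(56) → 67
combine 67, A(107) → 174
combine D(139), 174 → 313
The encoded length is the sum of every internal node's weight: 67 + 174 + 313 = 554 bits.

554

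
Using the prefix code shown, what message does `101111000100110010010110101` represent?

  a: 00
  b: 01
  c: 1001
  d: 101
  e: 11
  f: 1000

Read left to right; each codeword is recognised as soon as it completes (prefix code):
  101→d | 11→e | 1000→f | 1001→c | 1001→c | 00→a | 101→d | 101→d | 01→b
Decoded message: defccaddb

defccaddb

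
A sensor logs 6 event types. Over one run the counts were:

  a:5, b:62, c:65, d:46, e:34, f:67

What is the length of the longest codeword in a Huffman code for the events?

4

Merge the two lowest-weight nodes at each step:
merge a(5) and e(34): 39
merge 39 and d(46): 85
merge b(62) and c(65): 127
merge f(67) and 85: 152
merge 127 and 152: 279
The rarest symbols sit at the bottom; the longest codeword is 4 bits.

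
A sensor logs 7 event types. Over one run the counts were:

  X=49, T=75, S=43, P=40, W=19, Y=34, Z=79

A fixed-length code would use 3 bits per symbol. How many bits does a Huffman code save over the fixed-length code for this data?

Fixed-length: 3 bits × 339 symbols = 1017 bits.
Huffman merges:
merge W(19) and Y(34): 53
merge P(40) and S(43): 83
merge X(49) and 53: 102
merge T(75) and Z(79): 154
merge 83 and 102: 185
merge 154 and 185: 339
Huffman total = 53 + 83 + 102 + 154 + 185 + 339 = 916 bits.
Saving = 1017 − 916 = 101 bits.

101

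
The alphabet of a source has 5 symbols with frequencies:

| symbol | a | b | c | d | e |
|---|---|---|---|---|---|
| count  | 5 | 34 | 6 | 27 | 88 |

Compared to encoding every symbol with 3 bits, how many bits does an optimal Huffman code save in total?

199

Fixed-length: 3 bits × 160 symbols = 480 bits.
Huffman merges:
merge a(5) and c(6): 11
merge 11 and d(27): 38
merge b(34) and 38: 72
merge 72 and e(88): 160
Huffman total = 11 + 38 + 72 + 160 = 281 bits.
Saving = 480 − 281 = 199 bits.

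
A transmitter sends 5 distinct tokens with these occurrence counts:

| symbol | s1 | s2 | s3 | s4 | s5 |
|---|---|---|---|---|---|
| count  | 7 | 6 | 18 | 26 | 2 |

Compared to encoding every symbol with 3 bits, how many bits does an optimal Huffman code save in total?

62

Fixed-length: 3 bits × 59 symbols = 177 bits.
Huffman merges:
combine s5(2), s2(6) → 8
combine s1(7), 8 → 15
combine 15, s3(18) → 33
combine s4(26), 33 → 59
Huffman total = 8 + 15 + 33 + 59 = 115 bits.
Saving = 177 − 115 = 62 bits.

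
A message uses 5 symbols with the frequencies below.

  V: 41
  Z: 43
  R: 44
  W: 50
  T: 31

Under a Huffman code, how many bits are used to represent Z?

2

Repeatedly merge the two smallest:
T(31) + V(41) → 72
Z(43) + R(44) → 87
W(50) + 72 → 122
87 + 122 → 209
Z's leaf is at depth 2, giving a 2-bit codeword.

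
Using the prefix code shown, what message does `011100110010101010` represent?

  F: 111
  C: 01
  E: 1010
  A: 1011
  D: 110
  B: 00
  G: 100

CDCGEE

Read left to right; each codeword is recognised as soon as it completes (prefix code):
  01→C | 110→D | 01→C | 100→G | 1010→E | 1010→E
Decoded message: CDCGEE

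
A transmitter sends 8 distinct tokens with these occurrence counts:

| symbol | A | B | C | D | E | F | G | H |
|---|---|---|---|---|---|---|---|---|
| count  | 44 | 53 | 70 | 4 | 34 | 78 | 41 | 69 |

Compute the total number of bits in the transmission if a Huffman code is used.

1139

Greedily combine the two least-frequent nodes:
merge D(4) and E(34): 38
merge 38 and G(41): 79
merge A(44) and B(53): 97
merge H(69) and C(70): 139
merge F(78) and 79: 157
merge 97 and 139: 236
merge 157 and 236: 393
The encoded length is the sum of every internal node's weight: 38 + 79 + 97 + 139 + 157 + 236 + 393 = 1139 bits.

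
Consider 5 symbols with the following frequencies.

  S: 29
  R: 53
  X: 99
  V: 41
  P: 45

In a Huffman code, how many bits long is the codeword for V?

Huffman merges, smallest pair first:
S(29) + V(41) → 70
P(45) + R(53) → 98
70 + 98 → 168
X(99) + 168 → 267
The subtree containing V is merged 3 times, so code length = 3.

3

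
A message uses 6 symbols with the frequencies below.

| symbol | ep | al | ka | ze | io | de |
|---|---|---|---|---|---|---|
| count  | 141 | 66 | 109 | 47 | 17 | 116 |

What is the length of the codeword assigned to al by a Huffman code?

3

Repeatedly merge the two smallest:
io(17) + ze(47) → 64
64 + al(66) → 130
ka(109) + de(116) → 225
130 + ep(141) → 271
225 + 271 → 496
The subtree containing al is merged 3 times, so code length = 3.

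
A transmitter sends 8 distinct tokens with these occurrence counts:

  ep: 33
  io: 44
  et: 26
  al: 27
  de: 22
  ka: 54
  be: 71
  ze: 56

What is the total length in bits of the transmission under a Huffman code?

Greedily combine the two least-frequent nodes:
combine de(22), et(26) → 48
combine al(27), ep(33) → 60
combine io(44), 48 → 92
combine ka(54), ze(56) → 110
combine 60, be(71) → 131
combine 92, 110 → 202
combine 131, 202 → 333
Each symbol's bit-cost is frequency × depth; summing gives 976 bits (equivalently 48 + 60 + 92 + 110 + 131 + 202 + 333).

976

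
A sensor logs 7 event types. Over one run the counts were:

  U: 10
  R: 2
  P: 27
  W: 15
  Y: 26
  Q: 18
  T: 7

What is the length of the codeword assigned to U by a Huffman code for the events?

3

Build the tree from the bottom:
combine R(2), T(7) → 9
combine 9, U(10) → 19
combine W(15), Q(18) → 33
combine 19, Y(26) → 45
combine P(27), 33 → 60
combine 45, 60 → 105
U's leaf is at depth 3, giving a 3-bit codeword.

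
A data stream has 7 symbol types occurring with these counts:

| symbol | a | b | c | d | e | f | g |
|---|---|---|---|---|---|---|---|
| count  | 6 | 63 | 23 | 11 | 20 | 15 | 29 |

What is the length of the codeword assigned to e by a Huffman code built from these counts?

3

Build the tree from the bottom:
a(6) + d(11) → 17
f(15) + 17 → 32
e(20) + c(23) → 43
g(29) + 32 → 61
43 + 61 → 104
b(63) + 104 → 167
e's leaf is at depth 3, giving a 3-bit codeword.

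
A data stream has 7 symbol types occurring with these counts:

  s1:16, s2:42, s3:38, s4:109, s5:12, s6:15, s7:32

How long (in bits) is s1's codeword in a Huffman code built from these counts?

Build the tree from the bottom:
merge s5(12) and s6(15): 27
merge s1(16) and 27: 43
merge s7(32) and s3(38): 70
merge s2(42) and 43: 85
merge 70 and 85: 155
merge s4(109) and 155: 264
s1 sits 4 levels below the root, so its codeword is 4 bits.

4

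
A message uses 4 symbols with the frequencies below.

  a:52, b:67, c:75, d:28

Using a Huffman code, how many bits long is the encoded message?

444

Merge the two smallest weights repeatedly:
combine d(28), a(52) → 80
combine b(67), c(75) → 142
combine 80, 142 → 222
Each symbol's bit-cost is frequency × depth; summing gives 444 bits (equivalently 80 + 142 + 222).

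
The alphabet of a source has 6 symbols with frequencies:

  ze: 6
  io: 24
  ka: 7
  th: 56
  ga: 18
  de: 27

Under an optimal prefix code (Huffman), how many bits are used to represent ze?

Huffman merges, smallest pair first:
ze(6) + ka(7) → 13
13 + ga(18) → 31
io(24) + de(27) → 51
31 + 51 → 82
th(56) + 82 → 138
ze sits 4 levels below the root, so its codeword is 4 bits.

4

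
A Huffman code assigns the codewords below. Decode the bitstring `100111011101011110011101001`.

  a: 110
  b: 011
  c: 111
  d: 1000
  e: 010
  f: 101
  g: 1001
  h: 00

Read left to right; each codeword is recognised as soon as it completes (prefix code):
  1001→g | 110→a | 111→c | 010→e | 111→c | 1001→g | 110→a | 1001→g
Decoded message: gacecgag

gacecgag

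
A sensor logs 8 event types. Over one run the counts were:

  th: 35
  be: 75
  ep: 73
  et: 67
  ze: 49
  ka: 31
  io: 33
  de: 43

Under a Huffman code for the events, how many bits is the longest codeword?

4

Merge the two lowest-weight nodes at each step:
combine ka(31), io(33) → 64
combine th(35), de(43) → 78
combine ze(49), 64 → 113
combine et(67), ep(73) → 140
combine be(75), 78 → 153
combine 113, 140 → 253
combine 153, 253 → 406
The first pair merged (ka, io) ends up deepest, at depth 4.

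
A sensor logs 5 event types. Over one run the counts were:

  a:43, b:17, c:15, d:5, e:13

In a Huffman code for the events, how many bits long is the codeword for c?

3

Repeatedly merge the two smallest:
merge d(5) and e(13): 18
merge c(15) and b(17): 32
merge 18 and 32: 50
merge a(43) and 50: 93
c's leaf is at depth 3, giving a 3-bit codeword.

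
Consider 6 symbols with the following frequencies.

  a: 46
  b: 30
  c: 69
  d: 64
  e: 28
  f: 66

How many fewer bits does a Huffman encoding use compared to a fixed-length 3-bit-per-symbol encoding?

141

Fixed-length: 3 bits × 303 symbols = 909 bits.
Huffman merges:
merge e(28) and b(30): 58
merge a(46) and 58: 104
merge d(64) and f(66): 130
merge c(69) and 104: 173
merge 130 and 173: 303
Huffman total = 58 + 104 + 130 + 173 + 303 = 768 bits.
Saving = 909 − 768 = 141 bits.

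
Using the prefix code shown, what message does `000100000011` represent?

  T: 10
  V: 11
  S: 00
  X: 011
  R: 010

Read left to right; each codeword is recognised as soon as it completes (prefix code):
  00→S | 010→R | 00→S | 00→S | 011→X
Decoded message: SRSSX

SRSSX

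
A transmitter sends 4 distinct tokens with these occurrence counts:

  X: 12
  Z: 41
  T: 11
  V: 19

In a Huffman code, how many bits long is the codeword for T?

Huffman merges, smallest pair first:
T(11) + X(12) → 23
V(19) + 23 → 42
Z(41) + 42 → 83
The subtree containing T is merged 3 times, so code length = 3.

3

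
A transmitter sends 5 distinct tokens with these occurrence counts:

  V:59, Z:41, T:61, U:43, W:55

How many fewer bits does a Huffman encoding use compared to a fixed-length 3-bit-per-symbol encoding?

175

Fixed-length: 3 bits × 259 symbols = 777 bits.
Huffman merges:
combine Z(41), U(43) → 84
combine W(55), V(59) → 114
combine T(61), 84 → 145
combine 114, 145 → 259
Huffman total = 84 + 114 + 145 + 259 = 602 bits.
Saving = 777 − 602 = 175 bits.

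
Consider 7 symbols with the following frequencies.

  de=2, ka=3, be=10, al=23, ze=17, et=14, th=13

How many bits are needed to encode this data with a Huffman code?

211

Greedily combine the two least-frequent nodes:
merge de(2) and ka(3): 5
merge 5 and be(10): 15
merge th(13) and et(14): 27
merge 15 and ze(17): 32
merge al(23) and 27: 50
merge 32 and 50: 82
The encoded length is the sum of every internal node's weight: 5 + 15 + 27 + 32 + 50 + 82 = 211 bits.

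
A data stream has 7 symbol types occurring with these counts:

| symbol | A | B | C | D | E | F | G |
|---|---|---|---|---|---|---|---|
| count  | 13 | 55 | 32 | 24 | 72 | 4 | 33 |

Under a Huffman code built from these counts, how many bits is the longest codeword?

4

Merge the two lowest-weight nodes at each step:
F(4) + A(13) → 17
17 + D(24) → 41
C(32) + G(33) → 65
41 + B(55) → 96
65 + E(72) → 137
96 + 137 → 233
The first pair merged (F, A) ends up deepest, at depth 4.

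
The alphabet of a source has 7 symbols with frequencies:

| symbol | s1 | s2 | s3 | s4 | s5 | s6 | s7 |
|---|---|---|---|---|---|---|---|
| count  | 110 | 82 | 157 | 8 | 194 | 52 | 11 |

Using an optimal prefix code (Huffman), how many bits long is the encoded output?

1471

Build the Huffman tree bottom-up:
combine s4(8), s7(11) → 19
combine 19, s6(52) → 71
combine 71, s2(82) → 153
combine s1(110), 153 → 263
combine s3(157), s5(194) → 351
combine 263, 351 → 614
Total encoded bits = sum of merged weights = 19 + 71 + 153 + 263 + 351 + 614 = 1471.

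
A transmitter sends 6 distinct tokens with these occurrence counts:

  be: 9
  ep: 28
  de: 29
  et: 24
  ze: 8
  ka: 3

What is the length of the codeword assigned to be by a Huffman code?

Build the tree from the bottom:
merge ka(3) and ze(8): 11
merge be(9) and 11: 20
merge 20 and et(24): 44
merge ep(28) and de(29): 57
merge 44 and 57: 101
be sits 3 levels below the root, so its codeword is 3 bits.

3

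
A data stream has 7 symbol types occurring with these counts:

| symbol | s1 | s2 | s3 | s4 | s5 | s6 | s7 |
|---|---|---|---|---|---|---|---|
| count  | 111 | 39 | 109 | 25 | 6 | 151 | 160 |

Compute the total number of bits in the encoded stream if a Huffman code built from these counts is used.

Greedily combine the two least-frequent nodes:
s5(6) + s4(25) → 31
31 + s2(39) → 70
70 + s3(109) → 179
s1(111) + s6(151) → 262
s7(160) + 179 → 339
262 + 339 → 601
Each symbol's bit-cost is frequency × depth; summing gives 1482 bits (equivalently 31 + 70 + 179 + 262 + 339 + 601).

1482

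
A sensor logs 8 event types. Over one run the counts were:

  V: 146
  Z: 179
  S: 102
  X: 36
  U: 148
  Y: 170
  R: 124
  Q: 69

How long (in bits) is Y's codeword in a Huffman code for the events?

3

Huffman merges, smallest pair first:
X(36) + Q(69) → 105
S(102) + 105 → 207
R(124) + V(146) → 270
U(148) + Y(170) → 318
Z(179) + 207 → 386
270 + 318 → 588
386 + 588 → 974
Y sits 3 levels below the root, so its codeword is 3 bits.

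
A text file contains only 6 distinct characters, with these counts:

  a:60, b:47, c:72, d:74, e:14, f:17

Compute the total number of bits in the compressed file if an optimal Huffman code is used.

677

Merge the two smallest weights repeatedly:
e(14) + f(17) → 31
31 + b(47) → 78
a(60) + c(72) → 132
d(74) + 78 → 152
132 + 152 → 284
Each symbol's bit-cost is frequency × depth; summing gives 677 bits (equivalently 31 + 78 + 132 + 152 + 284).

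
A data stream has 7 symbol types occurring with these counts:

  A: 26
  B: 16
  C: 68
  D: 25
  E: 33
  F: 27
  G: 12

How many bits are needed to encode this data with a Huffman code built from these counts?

Build the Huffman tree bottom-up:
merge G(12) and B(16): 28
merge D(25) and A(26): 51
merge F(27) and 28: 55
merge E(33) and 51: 84
merge 55 and C(68): 123
merge 84 and 123: 207
The encoded length is the sum of every internal node's weight: 28 + 51 + 55 + 84 + 123 + 207 = 548 bits.

548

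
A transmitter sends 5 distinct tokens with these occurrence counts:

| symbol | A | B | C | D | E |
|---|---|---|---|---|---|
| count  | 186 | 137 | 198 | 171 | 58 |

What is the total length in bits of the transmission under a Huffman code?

1695

Build the Huffman tree bottom-up:
combine E(58), B(137) → 195
combine D(171), A(186) → 357
combine 195, C(198) → 393
combine 357, 393 → 750
Each symbol's bit-cost is frequency × depth; summing gives 1695 bits (equivalently 195 + 357 + 393 + 750).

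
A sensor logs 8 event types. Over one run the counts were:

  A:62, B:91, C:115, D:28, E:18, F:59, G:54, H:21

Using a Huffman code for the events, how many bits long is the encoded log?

Merge the two smallest weights repeatedly:
E(18) + H(21) → 39
D(28) + 39 → 67
G(54) + F(59) → 113
A(62) + 67 → 129
B(91) + 113 → 204
C(115) + 129 → 244
204 + 244 → 448
Each symbol's bit-cost is frequency × depth; summing gives 1244 bits (equivalently 39 + 67 + 113 + 129 + 204 + 244 + 448).

1244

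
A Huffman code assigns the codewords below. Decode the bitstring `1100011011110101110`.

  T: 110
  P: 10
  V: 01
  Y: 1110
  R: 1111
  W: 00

Read left to right; each codeword is recognised as soon as it completes (prefix code):
  110→T | 00→W | 110→T | 1111→R | 01→V | 01→V | 110→T
Decoded message: TWTRVVT

TWTRVVT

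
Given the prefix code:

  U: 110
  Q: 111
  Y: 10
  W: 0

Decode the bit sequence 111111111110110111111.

Read left to right; each codeword is recognised as soon as it completes (prefix code):
  111→Q | 111→Q | 111→Q | 110→U | 110→U | 111→Q | 111→Q
Decoded message: QQQUUQQ

QQQUUQQ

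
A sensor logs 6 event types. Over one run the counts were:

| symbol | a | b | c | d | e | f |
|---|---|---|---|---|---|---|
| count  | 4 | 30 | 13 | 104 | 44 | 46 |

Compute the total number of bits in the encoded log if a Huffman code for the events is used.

Merge the two smallest weights repeatedly:
merge a(4) and c(13): 17
merge 17 and b(30): 47
merge e(44) and f(46): 90
merge 47 and 90: 137
merge d(104) and 137: 241
The encoded length is the sum of every internal node's weight: 17 + 47 + 90 + 137 + 241 = 532 bits.

532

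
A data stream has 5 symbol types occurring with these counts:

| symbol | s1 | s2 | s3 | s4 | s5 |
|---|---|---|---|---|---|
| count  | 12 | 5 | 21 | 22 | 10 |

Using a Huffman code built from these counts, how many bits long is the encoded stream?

155

Greedily combine the two least-frequent nodes:
s2(5) + s5(10) → 15
s1(12) + 15 → 27
s3(21) + s4(22) → 43
27 + 43 → 70
The encoded length is the sum of every internal node's weight: 15 + 27 + 43 + 70 = 155 bits.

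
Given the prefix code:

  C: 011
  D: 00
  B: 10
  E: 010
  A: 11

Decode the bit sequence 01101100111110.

CCDAAB

Read left to right; each codeword is recognised as soon as it completes (prefix code):
  011→C | 011→C | 00→D | 11→A | 11→A | 10→B
Decoded message: CCDAAB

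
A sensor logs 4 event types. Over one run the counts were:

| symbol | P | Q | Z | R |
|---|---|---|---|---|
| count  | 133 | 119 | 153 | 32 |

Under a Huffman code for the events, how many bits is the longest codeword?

3

Merge the two lowest-weight nodes at each step:
R(32) + Q(119) → 151
P(133) + 151 → 284
Z(153) + 284 → 437
Maximum depth reached is 3.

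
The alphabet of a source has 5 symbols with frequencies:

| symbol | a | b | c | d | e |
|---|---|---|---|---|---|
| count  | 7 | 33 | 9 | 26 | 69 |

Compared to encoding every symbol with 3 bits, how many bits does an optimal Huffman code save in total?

Fixed-length: 3 bits × 144 symbols = 432 bits.
Huffman merges:
merge a(7) and c(9): 16
merge 16 and d(26): 42
merge b(33) and 42: 75
merge e(69) and 75: 144
Huffman total = 16 + 42 + 75 + 144 = 277 bits.
Saving = 432 − 277 = 155 bits.

155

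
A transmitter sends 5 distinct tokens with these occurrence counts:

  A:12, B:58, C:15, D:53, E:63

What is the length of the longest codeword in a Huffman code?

Merge the two lowest-weight nodes at each step:
A(12) + C(15) → 27
27 + D(53) → 80
B(58) + E(63) → 121
80 + 121 → 201
Maximum depth reached is 3.

3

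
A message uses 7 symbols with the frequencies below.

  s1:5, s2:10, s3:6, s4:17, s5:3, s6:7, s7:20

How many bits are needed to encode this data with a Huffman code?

175

Greedily combine the two least-frequent nodes:
combine s5(3), s1(5) → 8
combine s3(6), s6(7) → 13
combine 8, s2(10) → 18
combine 13, s4(17) → 30
combine 18, s7(20) → 38
combine 30, 38 → 68
The encoded length is the sum of every internal node's weight: 8 + 13 + 18 + 30 + 38 + 68 = 175 bits.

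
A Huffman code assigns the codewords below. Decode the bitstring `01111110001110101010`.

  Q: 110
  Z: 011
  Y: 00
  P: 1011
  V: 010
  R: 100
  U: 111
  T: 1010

Read left to right; each codeword is recognised as soon as it completes (prefix code):
  011→Z | 111→U | 100→R | 011→Z | 1010→T | 1010→T
Decoded message: ZURZTT

ZURZTT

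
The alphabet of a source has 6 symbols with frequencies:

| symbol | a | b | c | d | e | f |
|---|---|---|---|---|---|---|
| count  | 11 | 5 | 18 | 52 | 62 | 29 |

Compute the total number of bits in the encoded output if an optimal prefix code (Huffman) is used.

Greedily combine the two least-frequent nodes:
combine b(5), a(11) → 16
combine 16, c(18) → 34
combine f(29), 34 → 63
combine d(52), e(62) → 114
combine 63, 114 → 177
Each symbol's bit-cost is frequency × depth; summing gives 404 bits (equivalently 16 + 34 + 63 + 114 + 177).

404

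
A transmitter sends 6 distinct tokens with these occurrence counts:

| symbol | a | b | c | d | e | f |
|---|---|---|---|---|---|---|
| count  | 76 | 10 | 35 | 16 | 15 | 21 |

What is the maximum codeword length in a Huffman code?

4

Merge the two lowest-weight nodes at each step:
b(10) + e(15) → 25
d(16) + f(21) → 37
25 + c(35) → 60
37 + 60 → 97
a(76) + 97 → 173
The first pair merged (b, e) ends up deepest, at depth 4.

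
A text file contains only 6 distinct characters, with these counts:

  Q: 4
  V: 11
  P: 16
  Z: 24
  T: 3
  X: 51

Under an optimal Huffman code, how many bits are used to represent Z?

2

Build the tree from the bottom:
T(3) + Q(4) → 7
7 + V(11) → 18
P(16) + 18 → 34
Z(24) + 34 → 58
X(51) + 58 → 109
The subtree containing Z is merged 2 times, so code length = 2.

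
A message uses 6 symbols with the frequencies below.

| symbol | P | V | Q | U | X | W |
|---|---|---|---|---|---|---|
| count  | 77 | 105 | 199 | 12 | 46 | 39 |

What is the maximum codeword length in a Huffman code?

5

Merge the two lowest-weight nodes at each step:
combine U(12), W(39) → 51
combine X(46), 51 → 97
combine P(77), 97 → 174
combine V(105), 174 → 279
combine Q(199), 279 → 478
The first pair merged (U, W) ends up deepest, at depth 5.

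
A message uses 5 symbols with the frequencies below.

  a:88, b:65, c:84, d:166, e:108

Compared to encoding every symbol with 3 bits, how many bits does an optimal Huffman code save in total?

Fixed-length: 3 bits × 511 symbols = 1533 bits.
Huffman merges:
combine b(65), c(84) → 149
combine a(88), e(108) → 196
combine 149, d(166) → 315
combine 196, 315 → 511
Huffman total = 149 + 196 + 315 + 511 = 1171 bits.
Saving = 1533 − 1171 = 362 bits.

362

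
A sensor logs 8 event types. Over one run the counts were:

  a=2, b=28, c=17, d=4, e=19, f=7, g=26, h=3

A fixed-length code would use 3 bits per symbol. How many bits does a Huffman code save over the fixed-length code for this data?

Fixed-length: 3 bits × 106 symbols = 318 bits.
Huffman merges:
a(2) + h(3) → 5
d(4) + 5 → 9
f(7) + 9 → 16
16 + c(17) → 33
e(19) + g(26) → 45
b(28) + 33 → 61
45 + 61 → 106
Huffman total = 5 + 9 + 16 + 33 + 45 + 61 + 106 = 275 bits.
Saving = 318 − 275 = 43 bits.

43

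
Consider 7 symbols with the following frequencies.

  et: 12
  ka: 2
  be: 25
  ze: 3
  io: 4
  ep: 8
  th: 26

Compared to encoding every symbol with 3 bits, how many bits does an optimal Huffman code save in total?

Fixed-length: 3 bits × 80 symbols = 240 bits.
Huffman merges:
ka(2) + ze(3) → 5
io(4) + 5 → 9
ep(8) + 9 → 17
et(12) + 17 → 29
be(25) + th(26) → 51
29 + 51 → 80
Huffman total = 5 + 9 + 17 + 29 + 51 + 80 = 191 bits.
Saving = 240 − 191 = 49 bits.

49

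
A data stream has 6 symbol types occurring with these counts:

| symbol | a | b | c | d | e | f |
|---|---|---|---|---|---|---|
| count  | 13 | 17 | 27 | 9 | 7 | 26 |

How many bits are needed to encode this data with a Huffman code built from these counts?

Merge the two smallest weights repeatedly:
merge e(7) and d(9): 16
merge a(13) and 16: 29
merge b(17) and f(26): 43
merge c(27) and 29: 56
merge 43 and 56: 99
Each symbol's bit-cost is frequency × depth; summing gives 243 bits (equivalently 16 + 29 + 43 + 56 + 99).

243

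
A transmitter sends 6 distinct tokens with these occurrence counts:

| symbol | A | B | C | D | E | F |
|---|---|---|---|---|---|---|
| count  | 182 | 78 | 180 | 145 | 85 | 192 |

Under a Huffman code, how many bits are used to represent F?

Build the tree from the bottom:
B(78) + E(85) → 163
D(145) + 163 → 308
C(180) + A(182) → 362
F(192) + 308 → 500
362 + 500 → 862
F's leaf is at depth 2, giving a 2-bit codeword.

2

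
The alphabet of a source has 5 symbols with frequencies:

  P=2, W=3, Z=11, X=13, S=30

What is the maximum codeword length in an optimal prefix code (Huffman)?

Merge the two lowest-weight nodes at each step:
combine P(2), W(3) → 5
combine 5, Z(11) → 16
combine X(13), 16 → 29
combine 29, S(30) → 59
The first pair merged (P, W) ends up deepest, at depth 4.

4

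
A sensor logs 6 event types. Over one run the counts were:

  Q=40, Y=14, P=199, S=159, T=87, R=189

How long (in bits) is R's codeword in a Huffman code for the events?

Repeatedly merge the two smallest:
combine Y(14), Q(40) → 54
combine 54, T(87) → 141
combine 141, S(159) → 300
combine R(189), P(199) → 388
combine 300, 388 → 688
The subtree containing R is merged 2 times, so code length = 2.

2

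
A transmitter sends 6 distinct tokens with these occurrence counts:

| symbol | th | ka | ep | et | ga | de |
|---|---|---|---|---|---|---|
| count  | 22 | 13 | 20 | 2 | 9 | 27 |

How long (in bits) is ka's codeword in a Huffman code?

3

Huffman merges, smallest pair first:
et(2) + ga(9) → 11
11 + ka(13) → 24
ep(20) + th(22) → 42
24 + de(27) → 51
42 + 51 → 93
ka sits 3 levels below the root, so its codeword is 3 bits.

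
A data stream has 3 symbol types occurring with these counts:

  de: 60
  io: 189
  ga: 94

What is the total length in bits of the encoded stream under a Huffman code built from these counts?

Build the Huffman tree bottom-up:
de(60) + ga(94) → 154
154 + io(189) → 343
Each symbol's bit-cost is frequency × depth; summing gives 497 bits (equivalently 154 + 343).

497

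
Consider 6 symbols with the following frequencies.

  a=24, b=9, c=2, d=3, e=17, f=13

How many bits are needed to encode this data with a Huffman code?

Merge the two smallest weights repeatedly:
c(2) + d(3) → 5
5 + b(9) → 14
f(13) + 14 → 27
e(17) + a(24) → 41
27 + 41 → 68
The encoded length is the sum of every internal node's weight: 5 + 14 + 27 + 41 + 68 = 155 bits.

155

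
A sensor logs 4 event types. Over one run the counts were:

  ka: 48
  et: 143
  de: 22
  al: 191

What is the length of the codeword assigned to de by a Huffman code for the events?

3

Repeatedly merge the two smallest:
de(22) + ka(48) → 70
70 + et(143) → 213
al(191) + 213 → 404
de sits 3 levels below the root, so its codeword is 3 bits.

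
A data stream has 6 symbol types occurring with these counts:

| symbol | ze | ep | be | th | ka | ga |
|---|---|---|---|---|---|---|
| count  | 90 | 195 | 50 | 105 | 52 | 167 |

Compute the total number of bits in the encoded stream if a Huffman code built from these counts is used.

Build the Huffman tree bottom-up:
merge be(50) and ka(52): 102
merge ze(90) and 102: 192
merge th(105) and ga(167): 272
merge 192 and ep(195): 387
merge 272 and 387: 659
Each symbol's bit-cost is frequency × depth; summing gives 1612 bits (equivalently 102 + 192 + 272 + 387 + 659).

1612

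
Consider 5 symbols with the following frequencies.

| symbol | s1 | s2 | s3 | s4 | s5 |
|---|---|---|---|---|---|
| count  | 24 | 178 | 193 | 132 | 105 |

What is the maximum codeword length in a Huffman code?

3

Merge the two lowest-weight nodes at each step:
s1(24) + s5(105) → 129
129 + s4(132) → 261
s2(178) + s3(193) → 371
261 + 371 → 632
The first pair merged (s1, s5) ends up deepest, at depth 3.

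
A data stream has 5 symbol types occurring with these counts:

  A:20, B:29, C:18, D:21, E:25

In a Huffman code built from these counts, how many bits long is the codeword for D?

Repeatedly merge the two smallest:
merge C(18) and A(20): 38
merge D(21) and E(25): 46
merge B(29) and 38: 67
merge 46 and 67: 113
D's leaf is at depth 2, giving a 2-bit codeword.

2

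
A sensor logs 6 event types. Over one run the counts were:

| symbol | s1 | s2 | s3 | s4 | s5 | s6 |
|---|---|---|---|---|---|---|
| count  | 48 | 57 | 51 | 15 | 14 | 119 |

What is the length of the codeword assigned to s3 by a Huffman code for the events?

3

Huffman merges, smallest pair first:
s5(14) + s4(15) → 29
29 + s1(48) → 77
s3(51) + s2(57) → 108
77 + 108 → 185
s6(119) + 185 → 304
The subtree containing s3 is merged 3 times, so code length = 3.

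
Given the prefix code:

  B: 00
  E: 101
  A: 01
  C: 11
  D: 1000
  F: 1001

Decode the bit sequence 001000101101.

BDEE

Read left to right; each codeword is recognised as soon as it completes (prefix code):
  00→B | 1000→D | 101→E | 101→E
Decoded message: BDEE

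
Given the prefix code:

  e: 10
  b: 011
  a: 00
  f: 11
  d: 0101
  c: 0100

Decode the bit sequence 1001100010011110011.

Read left to right; each codeword is recognised as soon as it completes (prefix code):
  10→e | 011→b | 00→a | 0100→c | 11→f | 11→f | 00→a | 11→f
Decoded message: ebacffaf

ebacffaf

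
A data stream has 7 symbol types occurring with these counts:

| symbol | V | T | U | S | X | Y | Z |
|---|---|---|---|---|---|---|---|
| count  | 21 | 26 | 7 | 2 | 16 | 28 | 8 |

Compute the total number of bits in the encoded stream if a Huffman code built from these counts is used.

275

Merge the two smallest weights repeatedly:
combine S(2), U(7) → 9
combine Z(8), 9 → 17
combine X(16), 17 → 33
combine V(21), T(26) → 47
combine Y(28), 33 → 61
combine 47, 61 → 108
The encoded length is the sum of every internal node's weight: 9 + 17 + 33 + 47 + 61 + 108 = 275 bits.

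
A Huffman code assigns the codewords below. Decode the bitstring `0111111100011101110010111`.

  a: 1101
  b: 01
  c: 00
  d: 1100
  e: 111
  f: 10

Read left to right; each codeword is recognised as soon as it completes (prefix code):
  01→b | 111→e | 111→e | 00→c | 01→b | 1101→a | 1100→d | 10→f | 111→e
Decoded message: beecbadfe

beecbadfe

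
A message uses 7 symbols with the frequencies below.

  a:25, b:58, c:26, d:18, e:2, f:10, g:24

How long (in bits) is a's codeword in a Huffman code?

Build the tree from the bottom:
e(2) + f(10) → 12
12 + d(18) → 30
g(24) + a(25) → 49
c(26) + 30 → 56
49 + 56 → 105
b(58) + 105 → 163
The subtree containing a is merged 3 times, so code length = 3.

3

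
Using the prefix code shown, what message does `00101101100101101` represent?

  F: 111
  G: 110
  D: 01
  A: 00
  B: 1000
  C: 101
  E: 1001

Read left to right; each codeword is recognised as soon as it completes (prefix code):
  00→A | 101→C | 101→C | 1001→E | 01→D | 101→C
Decoded message: ACCEDC

ACCEDC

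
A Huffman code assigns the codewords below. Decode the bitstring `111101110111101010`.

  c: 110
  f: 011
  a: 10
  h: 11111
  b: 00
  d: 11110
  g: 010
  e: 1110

Read left to right; each codeword is recognised as soon as it completes (prefix code):
  11110→d | 1110→e | 11110→d | 10→a | 10→a
Decoded message: dedaa

dedaa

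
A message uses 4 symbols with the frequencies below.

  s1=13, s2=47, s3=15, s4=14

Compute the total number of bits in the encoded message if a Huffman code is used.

158

Build the Huffman tree bottom-up:
merge s1(13) and s4(14): 27
merge s3(15) and 27: 42
merge 42 and s2(47): 89
Total encoded bits = sum of merged weights = 27 + 42 + 89 = 158.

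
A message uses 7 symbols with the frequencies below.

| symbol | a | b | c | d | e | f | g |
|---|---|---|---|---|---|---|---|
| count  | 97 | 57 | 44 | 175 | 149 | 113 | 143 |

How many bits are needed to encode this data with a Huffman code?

2111

Greedily combine the two least-frequent nodes:
merge c(44) and b(57): 101
merge a(97) and 101: 198
merge f(113) and g(143): 256
merge e(149) and d(175): 324
merge 198 and 256: 454
merge 324 and 454: 778
The encoded length is the sum of every internal node's weight: 101 + 198 + 256 + 324 + 454 + 778 = 2111 bits.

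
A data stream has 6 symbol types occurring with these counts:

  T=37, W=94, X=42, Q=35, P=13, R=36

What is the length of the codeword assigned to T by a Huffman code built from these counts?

3

Build the tree from the bottom:
P(13) + Q(35) → 48
R(36) + T(37) → 73
X(42) + 48 → 90
73 + 90 → 163
W(94) + 163 → 257
The subtree containing T is merged 3 times, so code length = 3.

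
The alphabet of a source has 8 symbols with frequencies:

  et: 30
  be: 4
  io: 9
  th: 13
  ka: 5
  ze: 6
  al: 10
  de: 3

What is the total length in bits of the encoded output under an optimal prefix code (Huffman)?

214

Merge the two smallest weights repeatedly:
merge de(3) and be(4): 7
merge ka(5) and ze(6): 11
merge 7 and io(9): 16
merge al(10) and 11: 21
merge th(13) and 16: 29
merge 21 and 29: 50
merge et(30) and 50: 80
Each symbol's bit-cost is frequency × depth; summing gives 214 bits (equivalently 7 + 11 + 16 + 21 + 29 + 50 + 80).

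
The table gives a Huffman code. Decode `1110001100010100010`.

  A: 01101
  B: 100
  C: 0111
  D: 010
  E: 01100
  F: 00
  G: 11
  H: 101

Read left to right; each codeword is recognised as soon as it completes (prefix code):
  11→G | 100→B | 01100→E | 010→D | 100→B | 010→D
Decoded message: GBEDBD

GBEDBD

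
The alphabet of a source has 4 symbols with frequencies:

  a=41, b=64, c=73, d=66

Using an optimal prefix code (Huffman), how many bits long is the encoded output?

Merge the two smallest weights repeatedly:
a(41) + b(64) → 105
d(66) + c(73) → 139
105 + 139 → 244
Each symbol's bit-cost is frequency × depth; summing gives 488 bits (equivalently 105 + 139 + 244).

488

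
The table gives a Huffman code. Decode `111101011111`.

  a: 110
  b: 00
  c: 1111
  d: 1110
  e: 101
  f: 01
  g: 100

cffc

Read left to right; each codeword is recognised as soon as it completes (prefix code):
  1111→c | 01→f | 01→f | 1111→c
Decoded message: cffc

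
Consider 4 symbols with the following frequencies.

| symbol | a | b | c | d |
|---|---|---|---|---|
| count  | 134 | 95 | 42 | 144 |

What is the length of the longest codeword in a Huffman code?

Merge the two lowest-weight nodes at each step:
c(42) + b(95) → 137
a(134) + 137 → 271
d(144) + 271 → 415
The rarest symbols sit at the bottom; the longest codeword is 3 bits.

3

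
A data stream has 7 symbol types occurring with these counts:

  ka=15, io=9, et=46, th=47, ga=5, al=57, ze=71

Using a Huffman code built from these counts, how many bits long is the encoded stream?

Build the Huffman tree bottom-up:
merge ga(5) and io(9): 14
merge 14 and ka(15): 29
merge 29 and et(46): 75
merge th(47) and al(57): 104
merge ze(71) and 75: 146
merge 104 and 146: 250
The encoded length is the sum of every internal node's weight: 14 + 29 + 75 + 104 + 146 + 250 = 618 bits.

618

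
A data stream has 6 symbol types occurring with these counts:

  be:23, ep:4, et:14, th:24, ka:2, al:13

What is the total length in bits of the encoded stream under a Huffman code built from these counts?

Merge the two smallest weights repeatedly:
ka(2) + ep(4) → 6
6 + al(13) → 19
et(14) + 19 → 33
be(23) + th(24) → 47
33 + 47 → 80
Total encoded bits = sum of merged weights = 6 + 19 + 33 + 47 + 80 = 185.

185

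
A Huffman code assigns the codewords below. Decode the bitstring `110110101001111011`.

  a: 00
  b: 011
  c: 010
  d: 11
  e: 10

dbcebdb

Read left to right; each codeword is recognised as soon as it completes (prefix code):
  11→d | 011→b | 010→c | 10→e | 011→b | 11→d | 011→b
Decoded message: dbcebdb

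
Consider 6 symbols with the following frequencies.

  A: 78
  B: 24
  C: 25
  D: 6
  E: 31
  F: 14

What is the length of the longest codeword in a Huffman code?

4

Merge the two lowest-weight nodes at each step:
D(6) + F(14) → 20
20 + B(24) → 44
C(25) + E(31) → 56
44 + 56 → 100
A(78) + 100 → 178
Maximum depth reached is 4.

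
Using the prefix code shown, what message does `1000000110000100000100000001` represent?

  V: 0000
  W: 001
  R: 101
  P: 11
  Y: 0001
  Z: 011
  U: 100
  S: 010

Read left to right; each codeword is recognised as soon as it completes (prefix code):
  100→U | 0000→V | 11→P | 0000→V | 100→U | 0001→Y | 0000→V | 0001→Y
Decoded message: UVPVUYVY

UVPVUYVY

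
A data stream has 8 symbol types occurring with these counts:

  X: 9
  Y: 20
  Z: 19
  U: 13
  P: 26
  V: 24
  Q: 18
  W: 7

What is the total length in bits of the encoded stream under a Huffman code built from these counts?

398

Merge the two smallest weights repeatedly:
W(7) + X(9) → 16
U(13) + 16 → 29
Q(18) + Z(19) → 37
Y(20) + V(24) → 44
P(26) + 29 → 55
37 + 44 → 81
55 + 81 → 136
Each symbol's bit-cost is frequency × depth; summing gives 398 bits (equivalently 16 + 29 + 37 + 44 + 55 + 81 + 136).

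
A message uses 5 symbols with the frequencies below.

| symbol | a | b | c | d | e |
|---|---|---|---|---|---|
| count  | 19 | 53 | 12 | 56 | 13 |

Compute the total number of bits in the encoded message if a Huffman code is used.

319

Greedily combine the two least-frequent nodes:
merge c(12) and e(13): 25
merge a(19) and 25: 44
merge 44 and b(53): 97
merge d(56) and 97: 153
The encoded length is the sum of every internal node's weight: 25 + 44 + 97 + 153 = 319 bits.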